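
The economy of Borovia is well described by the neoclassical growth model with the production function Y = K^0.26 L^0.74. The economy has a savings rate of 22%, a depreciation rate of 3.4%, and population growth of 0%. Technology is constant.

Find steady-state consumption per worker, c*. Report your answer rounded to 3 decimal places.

Steady state requires s·f(k) = (n + δ)·k, i.e. s·k^α = (n + δ)·k.
Rearranging, k^(1−α) = s / (n + δ).
k^0.74 = 0.22 / (0.000 + 0.034) = 0.22 / 0.034 = 6.4706
k* = 6.4706^(1/0.74) ≈ 12.4701
y* = (k*)^α = 12.4701^0.26 ≈ 1.9272
c* = (1 − s)·y* = (1 − 0.22) × 1.9272 ≈ 1.5032

c* = 1.503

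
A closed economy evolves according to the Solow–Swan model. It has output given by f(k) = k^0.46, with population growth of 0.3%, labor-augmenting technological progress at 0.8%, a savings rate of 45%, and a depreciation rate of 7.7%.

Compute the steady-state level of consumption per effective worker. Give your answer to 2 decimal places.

c* ≈ 2.21

Steady state requires s·f(k) = (n + g + δ)·k, i.e. s·k^α = (n + g + δ)·k.
Rearranging, k^(1−α) = s / (n + g + δ).
k^0.54 = 0.45 / (0.003 + 0.008 + 0.077) = 0.45 / 0.088 = 5.1136
k* = 5.1136^(1/0.54) ≈ 20.5332
y* = (k*)^α = 20.5332^0.46 ≈ 4.0154
c* = (1 − s)·y* = (1 − 0.45) × 4.0154 ≈ 2.2085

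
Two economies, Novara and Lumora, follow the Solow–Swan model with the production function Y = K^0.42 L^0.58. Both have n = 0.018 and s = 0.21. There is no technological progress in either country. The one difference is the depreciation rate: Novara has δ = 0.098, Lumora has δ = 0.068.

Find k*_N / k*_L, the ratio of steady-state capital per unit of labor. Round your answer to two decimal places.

ratio ≈ 0.60

Steady-state k* = [s/(n + δ)]^(1/(1−α)), so the ratio is [ (s_N/(n + δ)_N) / (s_L/(n + δ)_L) ]^1.7241.
s_N/(n + δ)_N = 0.21/0.116 = 1.8103; s_L/(n + δ)_L = 0.21/0.086 = 2.4419.
Ratio = (1.8103/2.4419)^1.7241 = 0.7413^1.7241 ≈ 0.5968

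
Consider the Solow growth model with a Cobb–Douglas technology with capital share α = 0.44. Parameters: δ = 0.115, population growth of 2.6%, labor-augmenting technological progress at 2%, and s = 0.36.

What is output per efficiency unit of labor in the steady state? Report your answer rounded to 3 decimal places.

y* ≈ 1.882

At the steady state, Δk = 0, so s·k^α = (n + g + δ)·k.
Rearranging, k^(1−α) = s / (n + g + δ).
k^0.56 = 0.36 / (0.026 + 0.020 + 0.115) = 0.36 / 0.161 = 2.2360
k* = 2.2360^(1/0.56) ≈ 4.2078
y* = (k*)^α = 4.2078^0.44 ≈ 1.8818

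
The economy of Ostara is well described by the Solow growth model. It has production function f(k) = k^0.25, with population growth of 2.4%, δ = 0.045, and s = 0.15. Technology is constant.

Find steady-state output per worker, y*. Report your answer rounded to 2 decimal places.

Steady state requires s·f(k) = (n + δ)·k, i.e. s·k^α = (n + δ)·k.
Dividing both sides by k: k^(1−α) = s / (n + δ).
k^0.75 = 0.15 / (0.024 + 0.045) = 0.15 / 0.069 = 2.1739
k* = 2.1739^(1/0.75) ≈ 2.8161
y* = (k*)^α = 2.8161^0.25 ≈ 1.2954

y* = 1.30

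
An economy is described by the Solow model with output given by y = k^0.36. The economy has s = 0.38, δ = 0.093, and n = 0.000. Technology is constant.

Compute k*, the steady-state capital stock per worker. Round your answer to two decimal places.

k* ≈ 9.02

In steady state, investment equals break-even investment: s·k^α = (n + δ)·k.
Rearranging, k^(1−α) = s / (n + δ).
k^0.64 = 0.38 / (0.000 + 0.093) = 0.38 / 0.093 = 4.0860
k* = 4.0860^(1/0.64) ≈ 9.0189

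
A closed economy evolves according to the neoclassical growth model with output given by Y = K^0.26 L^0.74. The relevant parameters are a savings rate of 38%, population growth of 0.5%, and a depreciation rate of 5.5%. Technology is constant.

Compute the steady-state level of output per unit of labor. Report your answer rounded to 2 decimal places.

Steady state requires s·f(k) = (n + δ)·k, i.e. s·k^α = (n + δ)·k.
Dividing both sides by k: k^(1−α) = s / (n + δ).
k^0.74 = 0.38 / (0.005 + 0.055) = 0.38 / 0.060 = 6.3333
k* = 6.3333^(1/0.74) ≈ 12.1139
y* = (k*)^α = 12.1139^0.26 ≈ 1.9127

y* = 1.91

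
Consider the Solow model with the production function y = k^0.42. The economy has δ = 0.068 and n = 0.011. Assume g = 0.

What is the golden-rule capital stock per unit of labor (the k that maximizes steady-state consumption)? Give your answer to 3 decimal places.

k_gold ≈ 17.827

The golden rule sets f'(k) = n + δ, i.e. α·k^(α−1) = n + δ.
So k^(1−α) = α / (n + δ) = 0.42 / 0.079 = 5.3165.
k_gold = 5.3165^(1/0.58) ≈ 17.8270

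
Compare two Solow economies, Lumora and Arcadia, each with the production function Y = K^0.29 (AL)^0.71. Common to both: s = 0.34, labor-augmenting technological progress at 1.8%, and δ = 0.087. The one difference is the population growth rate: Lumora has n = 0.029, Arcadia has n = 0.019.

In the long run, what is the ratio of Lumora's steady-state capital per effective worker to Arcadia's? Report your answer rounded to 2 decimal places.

k*_L / k*_A ≈ 0.90

Steady-state k* = [s/(n + g + δ)]^(1/(1−α)), so the ratio is [ (s_L/(n + g + δ)_L) / (s_A/(n + g + δ)_A) ]^1.4085.
s_L/(n + g + δ)_L = 0.34/0.134 = 2.5373; s_A/(n + g + δ)_A = 0.34/0.124 = 2.7419.
Ratio = (2.5373/2.7419)^1.4085 = 0.9254^1.4085 ≈ 0.8966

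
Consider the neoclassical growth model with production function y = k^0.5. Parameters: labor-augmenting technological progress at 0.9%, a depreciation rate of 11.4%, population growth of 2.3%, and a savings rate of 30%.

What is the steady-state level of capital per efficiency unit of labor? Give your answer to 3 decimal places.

k* ≈ 4.222

In steady state, investment equals break-even investment: s·k^α = (n + g + δ)·k.
Rearranging, k^(1−α) = s / (n + g + δ).
k^0.5 = 0.30 / (0.023 + 0.009 + 0.114) = 0.30 / 0.146 = 2.0548
k* = 2.0548^(1/0.5) ≈ 4.2222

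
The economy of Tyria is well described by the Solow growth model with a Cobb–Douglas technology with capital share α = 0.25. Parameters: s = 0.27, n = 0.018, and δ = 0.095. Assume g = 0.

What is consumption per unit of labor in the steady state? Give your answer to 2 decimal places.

c* = 0.98

Steady state requires s·f(k) = (n + δ)·k, i.e. s·k^α = (n + δ)·k.
Rearranging, k^(1−α) = s / (n + δ).
k^0.75 = 0.27 / (0.018 + 0.095) = 0.27 / 0.113 = 2.3894
k* = 2.3894^(1/0.75) ≈ 3.1944
y* = (k*)^α = 3.1944^0.25 ≈ 1.3369
c* = (1 − s)·y* = (1 − 0.27) × 1.3369 ≈ 0.9759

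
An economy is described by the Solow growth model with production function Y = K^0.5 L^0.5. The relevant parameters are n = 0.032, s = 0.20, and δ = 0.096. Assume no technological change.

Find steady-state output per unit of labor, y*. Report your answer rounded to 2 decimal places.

At the steady state, Δk = 0, so s·k^α = (n + δ)·k.
Dividing both sides by k: k^(1−α) = s / (n + δ).
k^0.5 = 0.20 / (0.032 + 0.096) = 0.20 / 0.128 = 1.5625
k* = 1.5625^(1/0.5) ≈ 2.4414
y* = (k*)^α = 2.4414^0.5 ≈ 1.5625

y* ≈ 1.56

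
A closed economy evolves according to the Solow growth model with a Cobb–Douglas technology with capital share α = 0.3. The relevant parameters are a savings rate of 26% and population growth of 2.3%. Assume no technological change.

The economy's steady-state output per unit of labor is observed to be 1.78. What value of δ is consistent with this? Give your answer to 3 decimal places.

δ ≈ 0.045

At the steady state, Δk = 0, so s·k^α = (n + δ)·k.
Since y* = [s/(n + δ)]^(α/(1−α)), we have s/(n + δ) = (y*)^((1−α)/α) = 1.78^2.3333 = 3.8398.
Therefore n + δ = s / 3.8398 = 0.26 / 3.8398 = 0.0677, so δ = 0.0677 − 0.023 = 0.0447.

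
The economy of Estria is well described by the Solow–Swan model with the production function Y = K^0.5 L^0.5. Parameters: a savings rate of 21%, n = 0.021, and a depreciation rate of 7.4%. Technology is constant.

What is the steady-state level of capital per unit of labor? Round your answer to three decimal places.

k* = 4.886

Steady state requires s·f(k) = (n + δ)·k, i.e. s·k^α = (n + δ)·k.
Dividing both sides by k: k^(1−α) = s / (n + δ).
k^0.5 = 0.21 / (0.021 + 0.074) = 0.21 / 0.095 = 2.2105
k* = 2.2105^(1/0.5) ≈ 4.8863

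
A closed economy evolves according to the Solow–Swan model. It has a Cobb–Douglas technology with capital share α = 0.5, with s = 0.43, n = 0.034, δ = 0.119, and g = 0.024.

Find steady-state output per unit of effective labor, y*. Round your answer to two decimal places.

Steady state requires s·f(k) = (n + g + δ)·k, i.e. s·k^α = (n + g + δ)·k.
Rearranging, k^(1−α) = s / (n + g + δ).
k^0.5 = 0.43 / (0.034 + 0.024 + 0.119) = 0.43 / 0.177 = 2.4294
k* = 2.4294^(1/0.5) ≈ 5.9020
y* = (k*)^α = 5.9020^0.5 ≈ 2.4294

y* = 2.43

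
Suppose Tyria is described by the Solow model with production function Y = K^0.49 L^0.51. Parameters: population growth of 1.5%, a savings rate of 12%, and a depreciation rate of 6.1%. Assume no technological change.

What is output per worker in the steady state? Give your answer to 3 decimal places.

At the steady state, Δk = 0, so s·k^α = (n + δ)·k.
Rearranging, k^(1−α) = s / (n + δ).
k^0.51 = 0.12 / (0.015 + 0.061) = 0.12 / 0.076 = 1.5789
k* = 1.5789^(1/0.51) ≈ 2.4487
y* = (k*)^α = 2.4487^0.49 ≈ 1.5509

y* ≈ 1.551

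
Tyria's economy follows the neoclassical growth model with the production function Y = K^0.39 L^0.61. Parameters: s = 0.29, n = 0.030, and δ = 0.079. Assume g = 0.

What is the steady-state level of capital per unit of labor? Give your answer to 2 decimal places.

k* = 4.97

At the steady state, Δk = 0, so s·k^α = (n + δ)·k.
Rearranging, k^(1−α) = s / (n + δ).
k^0.61 = 0.29 / (0.030 + 0.079) = 0.29 / 0.109 = 2.6606
k* = 2.6606^(1/0.61) ≈ 4.9738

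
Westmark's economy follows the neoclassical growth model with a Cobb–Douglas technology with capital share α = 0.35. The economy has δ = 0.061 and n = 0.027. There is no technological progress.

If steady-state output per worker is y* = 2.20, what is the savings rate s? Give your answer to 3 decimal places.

s ≈ 0.381

Steady state requires s·f(k) = (n + δ)·k, i.e. s·k^α = (n + δ)·k.
Since y* = [s/(n + δ)]^(α/(1−α)), we have s/(n + δ) = (y*)^((1−α)/α) = 2.20^1.8571 = 4.3243.
Therefore s = 4.3243 × (n + δ) = 4.3243 × 0.088 = 0.3805.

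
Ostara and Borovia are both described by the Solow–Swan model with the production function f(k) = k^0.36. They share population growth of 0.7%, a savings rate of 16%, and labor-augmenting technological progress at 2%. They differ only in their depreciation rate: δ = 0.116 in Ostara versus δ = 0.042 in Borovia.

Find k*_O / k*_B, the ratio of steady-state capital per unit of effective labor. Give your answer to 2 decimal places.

Steady-state k* = [s/(n + g + δ)]^(1/(1−α)), so the ratio is [ (s_O/(n + g + δ)_O) / (s_B/(n + g + δ)_B) ]^1.5625.
s_O/(n + g + δ)_O = 0.16/0.143 = 1.1189; s_B/(n + g + δ)_B = 0.16/0.069 = 2.3188.
Ratio = (1.1189/2.3188)^1.5625 = 0.4825^1.5625 ≈ 0.3202

k*_O / k*_B ≈ 0.32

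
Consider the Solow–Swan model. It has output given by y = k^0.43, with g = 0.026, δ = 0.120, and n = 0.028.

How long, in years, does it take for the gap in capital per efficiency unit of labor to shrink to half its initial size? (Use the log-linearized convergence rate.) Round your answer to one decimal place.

Near the steady state the convergence rate is λ = (1 − α)(n + g + δ).
λ = (1 − 0.43) × 0.174 = 0.57 × 0.174 = 0.09918
Half-life = ln 2 / λ = 0.6931 / 0.09918 ≈ 6.99 years

about 7.0 years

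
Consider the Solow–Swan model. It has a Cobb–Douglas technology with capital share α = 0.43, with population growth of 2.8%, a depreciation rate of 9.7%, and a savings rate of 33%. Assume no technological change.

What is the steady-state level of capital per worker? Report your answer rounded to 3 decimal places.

In steady state, investment equals break-even investment: s·k^α = (n + δ)·k.
Dividing both sides by k: k^(1−α) = s / (n + δ).
k^0.57 = 0.33 / (0.028 + 0.097) = 0.33 / 0.125 = 2.6400
k* = 2.6400^(1/0.57) ≈ 5.4911

k* ≈ 5.491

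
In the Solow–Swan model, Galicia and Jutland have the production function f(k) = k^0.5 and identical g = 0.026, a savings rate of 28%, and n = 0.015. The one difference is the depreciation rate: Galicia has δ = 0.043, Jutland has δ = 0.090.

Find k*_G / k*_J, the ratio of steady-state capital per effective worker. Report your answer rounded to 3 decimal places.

Steady-state k* = [s/(n + g + δ)]^(1/(1−α)), so the ratio is [ (s_G/(n + g + δ)_G) / (s_J/(n + g + δ)_J) ]^2.
s_G/(n + g + δ)_G = 0.28/0.084 = 3.3333; s_J/(n + g + δ)_J = 0.28/0.131 = 2.1374.
Ratio = (3.3333/2.1374)^2 = 1.5595^2 ≈ 2.4320

k*_G / k*_J ≈ 2.432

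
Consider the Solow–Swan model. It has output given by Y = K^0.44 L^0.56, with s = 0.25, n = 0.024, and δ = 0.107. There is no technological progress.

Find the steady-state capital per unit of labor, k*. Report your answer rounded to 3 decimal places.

k* = 3.171

At the steady state, Δk = 0, so s·k^α = (n + δ)·k.
Rearranging, k^(1−α) = s / (n + δ).
k^0.56 = 0.25 / (0.024 + 0.107) = 0.25 / 0.131 = 1.9084
k* = 1.9084^(1/0.56) ≈ 3.1710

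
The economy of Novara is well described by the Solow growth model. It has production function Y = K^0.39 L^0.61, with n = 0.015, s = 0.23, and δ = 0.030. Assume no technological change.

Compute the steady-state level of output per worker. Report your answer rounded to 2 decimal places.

y* = 2.84

At the steady state, Δk = 0, so s·k^α = (n + δ)·k.
Rearranging, k^(1−α) = s / (n + δ).
k^0.61 = 0.23 / (0.015 + 0.030) = 0.23 / 0.045 = 5.1111
k* = 5.1111^(1/0.61) ≈ 14.5044
y* = (k*)^α = 14.5044^0.39 ≈ 2.8378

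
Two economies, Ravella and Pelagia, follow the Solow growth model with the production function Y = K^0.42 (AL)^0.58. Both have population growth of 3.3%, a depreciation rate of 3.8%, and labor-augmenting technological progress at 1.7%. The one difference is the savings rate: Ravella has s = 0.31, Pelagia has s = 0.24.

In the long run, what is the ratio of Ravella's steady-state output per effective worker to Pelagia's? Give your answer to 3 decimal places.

ratio ≈ 1.204

Steady-state y* = [s/(n + g + δ)]^(α/(1−α)), so the ratio is [ (s_R/(n + g + δ)_R) / (s_P/(n + g + δ)_P) ]^0.7241.
s_R/(n + g + δ)_R = 0.31/0.088 = 3.5227; s_P/(n + g + δ)_P = 0.24/0.088 = 2.7273.
Ratio = (3.5227/2.7273)^0.7241 = 1.2916^0.7241 ≈ 1.2036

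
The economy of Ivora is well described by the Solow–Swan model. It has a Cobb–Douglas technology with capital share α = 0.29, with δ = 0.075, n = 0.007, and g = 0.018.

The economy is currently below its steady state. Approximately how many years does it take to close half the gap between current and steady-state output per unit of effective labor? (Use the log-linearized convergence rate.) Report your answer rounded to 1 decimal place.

Near the steady state the convergence rate is λ = (1 − α)(n + g + δ).
λ = (1 − 0.29) × 0.100 = 0.71 × 0.100 = 0.0710
Half-life = ln 2 / λ = 0.6931 / 0.0710 ≈ 9.76 years

t_½ ≈ 9.8 years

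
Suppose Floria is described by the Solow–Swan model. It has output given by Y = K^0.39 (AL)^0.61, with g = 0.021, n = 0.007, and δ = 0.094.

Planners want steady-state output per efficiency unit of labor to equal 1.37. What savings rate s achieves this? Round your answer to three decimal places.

Steady state requires s·f(k) = (n + g + δ)·k, i.e. s·k^α = (n + g + δ)·k.
Since y* = [s/(n + g + δ)]^(α/(1−α)), we have s/(n + g + δ) = (y*)^((1−α)/α) = 1.37^1.5641 = 1.6362.
Therefore s = 1.6362 × (n + g + δ) = 1.6362 × 0.122 = 0.1996.

s ≈ 0.200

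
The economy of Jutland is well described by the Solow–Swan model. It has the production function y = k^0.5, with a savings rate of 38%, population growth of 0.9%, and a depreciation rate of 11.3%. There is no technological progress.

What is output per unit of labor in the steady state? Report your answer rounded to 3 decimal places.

At the steady state, Δk = 0, so s·k^α = (n + δ)·k.
Rearranging, k^(1−α) = s / (n + δ).
k^0.5 = 0.38 / (0.009 + 0.113) = 0.38 / 0.122 = 3.1148
k* = 3.1148^(1/0.5) ≈ 9.7020
y* = (k*)^α = 9.7020^0.5 ≈ 3.1148

y* ≈ 3.115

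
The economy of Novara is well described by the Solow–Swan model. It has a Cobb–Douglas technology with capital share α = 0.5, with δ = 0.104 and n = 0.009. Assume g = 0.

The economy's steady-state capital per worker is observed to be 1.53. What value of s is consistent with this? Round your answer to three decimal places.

s ≈ 0.140

Steady state requires s·f(k) = (n + δ)·k, i.e. s·k^α = (n + δ)·k.
So s / (n + δ) = (k*)^(1−α) = 1.53^0.5 = 1.2369.
Therefore s = 1.2369 × (n + δ) = 1.2369 × 0.113 = 0.1398.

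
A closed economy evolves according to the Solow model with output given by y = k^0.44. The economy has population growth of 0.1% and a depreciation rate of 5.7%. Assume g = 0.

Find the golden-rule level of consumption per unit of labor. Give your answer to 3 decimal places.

At the golden rule, f'(k) = n + δ, so α·k^(α−1) = n + δ and k_gold = (α/(n + δ))^(1/(1−α)).
k_gold = (0.44/0.058)^(1/0.56) = 7.5862^1.7857 ≈ 37.2786
c_gold = f(k_gold) − (n + δ)·k_gold = 4.9141 − 0.058×37.2786 ≈ 2.7519

c_gold ≈ 2.752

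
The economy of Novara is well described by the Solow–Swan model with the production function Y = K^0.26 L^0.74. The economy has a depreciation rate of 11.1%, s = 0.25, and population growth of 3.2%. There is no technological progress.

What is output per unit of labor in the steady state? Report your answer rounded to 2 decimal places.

y* ≈ 1.22

Steady state requires s·f(k) = (n + δ)·k, i.e. s·k^α = (n + δ)·k.
Rearranging, k^(1−α) = s / (n + δ).
k^0.74 = 0.25 / (0.032 + 0.111) = 0.25 / 0.143 = 1.7483
k* = 1.7483^(1/0.74) ≈ 2.1275
y* = (k*)^α = 2.1275^0.26 ≈ 1.2169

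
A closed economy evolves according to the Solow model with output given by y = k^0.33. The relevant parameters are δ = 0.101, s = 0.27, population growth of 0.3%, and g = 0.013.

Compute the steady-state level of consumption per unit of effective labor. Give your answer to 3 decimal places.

At the steady state, Δk = 0, so s·k^α = (n + g + δ)·k.
Dividing both sides by k: k^(1−α) = s / (n + g + δ).
k^0.67 = 0.27 / (0.003 + 0.013 + 0.101) = 0.27 / 0.117 = 2.3077
k* = 2.3077^(1/0.67) ≈ 3.4838
y* = (k*)^α = 3.4838^0.33 ≈ 1.5097
c* = (1 − s)·y* = (1 − 0.27) × 1.5097 ≈ 1.1021

c* = 1.102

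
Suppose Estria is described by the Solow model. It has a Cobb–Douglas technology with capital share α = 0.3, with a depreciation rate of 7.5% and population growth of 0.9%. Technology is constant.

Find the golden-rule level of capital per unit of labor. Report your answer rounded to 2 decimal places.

k_gold ≈ 6.16

The golden rule sets f'(k) = n + δ, i.e. α·k^(α−1) = n + δ.
So k^(1−α) = α / (n + δ) = 0.3 / 0.084 = 3.5714.
k_gold = 3.5714^(1/0.7) ≈ 6.1627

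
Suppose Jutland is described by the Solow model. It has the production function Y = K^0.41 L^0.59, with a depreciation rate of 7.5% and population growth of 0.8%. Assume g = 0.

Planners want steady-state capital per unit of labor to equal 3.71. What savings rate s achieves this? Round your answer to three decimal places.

At the steady state, Δk = 0, so s·k^α = (n + δ)·k.
So s / (n + δ) = (k*)^(1−α) = 3.71^0.59 = 2.1674.
Therefore s = 2.1674 × (n + δ) = 2.1674 × 0.083 = 0.1799.

s ≈ 0.180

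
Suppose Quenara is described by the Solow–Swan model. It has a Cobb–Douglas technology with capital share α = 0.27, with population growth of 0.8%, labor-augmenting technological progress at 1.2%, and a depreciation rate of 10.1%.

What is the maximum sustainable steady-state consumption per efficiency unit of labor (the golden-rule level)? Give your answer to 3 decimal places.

c_gold ≈ 0.982

At the golden rule, f'(k) = n + g + δ, so α·k^(α−1) = n + g + δ and k_gold = (α/(n + g + δ))^(1/(1−α)).
k_gold = (0.27/0.121)^(1/0.73) = 2.2314^1.3699 ≈ 3.0027
c_gold = f(k_gold) − (n + g + δ)·k_gold = 1.3456 − 0.121×3.0027 ≈ 0.9823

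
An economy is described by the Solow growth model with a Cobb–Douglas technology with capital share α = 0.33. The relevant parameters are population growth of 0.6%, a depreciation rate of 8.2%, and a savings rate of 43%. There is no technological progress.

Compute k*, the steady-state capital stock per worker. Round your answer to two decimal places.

In steady state, investment equals break-even investment: s·k^α = (n + δ)·k.
Rearranging, k^(1−α) = s / (n + δ).
k^0.67 = 0.43 / (0.006 + 0.082) = 0.43 / 0.088 = 4.8864
k* = 4.8864^(1/0.67) ≈ 10.6744

k* = 10.67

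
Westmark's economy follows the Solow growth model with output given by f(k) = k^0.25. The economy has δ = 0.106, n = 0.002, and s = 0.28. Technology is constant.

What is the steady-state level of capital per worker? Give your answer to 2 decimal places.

k* = 3.56

Steady state requires s·f(k) = (n + δ)·k, i.e. s·k^α = (n + δ)·k.
Rearranging, k^(1−α) = s / (n + δ).
k^0.75 = 0.28 / (0.002 + 0.106) = 0.28 / 0.108 = 2.5926
k* = 2.5926^(1/0.75) ≈ 3.5616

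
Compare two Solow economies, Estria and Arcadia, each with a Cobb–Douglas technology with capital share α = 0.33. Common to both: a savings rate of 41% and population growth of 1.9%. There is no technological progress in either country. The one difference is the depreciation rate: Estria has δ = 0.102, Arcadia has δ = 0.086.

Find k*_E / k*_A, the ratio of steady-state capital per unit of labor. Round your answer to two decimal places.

k*_E / k*_A ≈ 0.81

Steady-state k* = [s/(n + δ)]^(1/(1−α)), so the ratio is [ (s_E/(n + δ)_E) / (s_A/(n + δ)_A) ]^1.4925.
s_E/(n + δ)_E = 0.41/0.121 = 3.3884; s_A/(n + δ)_A = 0.41/0.105 = 3.9048.
Ratio = (3.3884/3.9048)^1.4925 = 0.8678^1.4925 ≈ 0.8093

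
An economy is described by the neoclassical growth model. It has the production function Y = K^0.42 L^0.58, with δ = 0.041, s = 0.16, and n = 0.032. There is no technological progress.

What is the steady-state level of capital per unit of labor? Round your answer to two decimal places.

At the steady state, Δk = 0, so s·k^α = (n + δ)·k.
Rearranging, k^(1−α) = s / (n + δ).
k^0.58 = 0.16 / (0.032 + 0.041) = 0.16 / 0.073 = 2.1918
k* = 2.1918^(1/0.58) ≈ 3.8689

k* = 3.87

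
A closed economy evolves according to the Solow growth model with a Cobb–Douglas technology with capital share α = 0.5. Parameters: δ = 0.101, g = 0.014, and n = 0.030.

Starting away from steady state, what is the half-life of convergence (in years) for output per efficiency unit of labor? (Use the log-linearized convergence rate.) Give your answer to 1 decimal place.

Near the steady state the convergence rate is λ = (1 − α)(n + g + δ).
λ = (1 − 0.5) × 0.145 = 0.5 × 0.145 = 0.0725
Half-life = ln 2 / λ = 0.6931 / 0.0725 ≈ 9.56 years

half-life ≈ 9.6 years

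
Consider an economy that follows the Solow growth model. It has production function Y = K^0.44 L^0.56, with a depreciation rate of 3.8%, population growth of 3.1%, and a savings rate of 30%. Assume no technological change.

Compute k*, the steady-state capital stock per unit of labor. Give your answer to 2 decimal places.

At the steady state, Δk = 0, so s·k^α = (n + δ)·k.
Dividing both sides by k: k^(1−α) = s / (n + δ).
k^0.56 = 0.30 / (0.031 + 0.038) = 0.30 / 0.069 = 4.3478
k* = 4.3478^(1/0.56) ≈ 13.7964

k* ≈ 13.80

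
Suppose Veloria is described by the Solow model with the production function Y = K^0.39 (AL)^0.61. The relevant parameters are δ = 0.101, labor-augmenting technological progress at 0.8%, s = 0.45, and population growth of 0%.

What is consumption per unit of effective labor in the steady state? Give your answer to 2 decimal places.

Steady state requires s·f(k) = (n + g + δ)·k, i.e. s·k^α = (n + g + δ)·k.
Dividing both sides by k: k^(1−α) = s / (n + g + δ).
k^0.61 = 0.45 / (0.000 + 0.008 + 0.101) = 0.45 / 0.109 = 4.1284
k* = 4.1284^(1/0.61) ≈ 10.2206
y* = (k*)^α = 10.2206^0.39 ≈ 2.4757
c* = (1 − s)·y* = (1 − 0.45) × 2.4757 ≈ 1.3616

c* ≈ 1.36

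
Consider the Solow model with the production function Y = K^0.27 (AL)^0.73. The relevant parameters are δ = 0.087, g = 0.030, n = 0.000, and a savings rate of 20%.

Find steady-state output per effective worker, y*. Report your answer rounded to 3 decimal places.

At the steady state, Δk = 0, so s·k^α = (n + g + δ)·k.
Dividing both sides by k: k^(1−α) = s / (n + g + δ).
k^0.73 = 0.20 / (0.000 + 0.030 + 0.087) = 0.20 / 0.117 = 1.7094
k* = 1.7094^(1/0.73) ≈ 2.0843
y* = (k*)^α = 2.0843^0.27 ≈ 1.2193

y* ≈ 1.219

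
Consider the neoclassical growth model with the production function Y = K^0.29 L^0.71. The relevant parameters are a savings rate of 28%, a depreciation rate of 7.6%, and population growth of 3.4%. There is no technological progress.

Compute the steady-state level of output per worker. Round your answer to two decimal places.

y* = 1.46

Steady state requires s·f(k) = (n + δ)·k, i.e. s·k^α = (n + δ)·k.
Rearranging, k^(1−α) = s / (n + δ).
k^0.71 = 0.28 / (0.034 + 0.076) = 0.28 / 0.110 = 2.5455
k* = 2.5455^(1/0.71) ≈ 3.7283
y* = (k*)^α = 3.7283^0.29 ≈ 1.4647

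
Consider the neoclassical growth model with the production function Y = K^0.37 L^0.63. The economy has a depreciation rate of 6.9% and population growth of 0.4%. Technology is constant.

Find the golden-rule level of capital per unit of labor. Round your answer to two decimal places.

The golden rule sets f'(k) = n + δ, i.e. α·k^(α−1) = n + δ.
So k^(1−α) = α / (n + δ) = 0.37 / 0.073 = 5.0685.
k_gold = 5.0685^(1/0.63) ≈ 13.1479

k_gold ≈ 13.15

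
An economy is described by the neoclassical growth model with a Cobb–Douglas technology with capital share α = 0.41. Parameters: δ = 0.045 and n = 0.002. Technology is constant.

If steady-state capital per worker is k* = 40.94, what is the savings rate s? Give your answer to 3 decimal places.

Steady state requires s·f(k) = (n + δ)·k, i.e. s·k^α = (n + δ)·k.
So s / (n + δ) = (k*)^(1−α) = 40.94^0.59 = 8.9365.
Therefore s = 8.9365 × (n + δ) = 8.9365 × 0.047 = 0.4200.

s ≈ 0.420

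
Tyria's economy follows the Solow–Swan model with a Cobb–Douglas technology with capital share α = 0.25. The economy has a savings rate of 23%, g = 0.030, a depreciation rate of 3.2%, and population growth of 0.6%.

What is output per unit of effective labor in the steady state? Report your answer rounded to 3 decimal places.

y* = 1.501

At the steady state, Δk = 0, so s·k^α = (n + g + δ)·k.
Rearranging, k^(1−α) = s / (n + g + δ).
k^0.75 = 0.23 / (0.006 + 0.030 + 0.032) = 0.23 / 0.068 = 3.3824
k* = 3.3824^(1/0.75) ≈ 5.0773
y* = (k*)^α = 5.0773^0.25 ≈ 1.5011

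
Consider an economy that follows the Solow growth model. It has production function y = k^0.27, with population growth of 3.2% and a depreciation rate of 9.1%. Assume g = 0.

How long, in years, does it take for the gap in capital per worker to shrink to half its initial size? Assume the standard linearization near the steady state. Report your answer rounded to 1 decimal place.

about 7.7 years

Near the steady state the convergence rate is λ = (1 − α)(n + δ).
λ = (1 − 0.27) × 0.123 = 0.73 × 0.123 = 0.08979
Half-life = ln 2 / λ = 0.6931 / 0.08979 ≈ 7.72 years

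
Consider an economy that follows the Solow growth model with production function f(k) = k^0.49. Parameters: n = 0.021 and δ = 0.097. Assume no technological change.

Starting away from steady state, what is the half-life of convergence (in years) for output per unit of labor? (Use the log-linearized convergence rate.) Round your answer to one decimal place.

about 11.5 years

Near the steady state the convergence rate is λ = (1 − α)(n + δ).
λ = (1 − 0.49) × 0.118 = 0.51 × 0.118 = 0.06018
Half-life = ln 2 / λ = 0.6931 / 0.06018 ≈ 11.52 years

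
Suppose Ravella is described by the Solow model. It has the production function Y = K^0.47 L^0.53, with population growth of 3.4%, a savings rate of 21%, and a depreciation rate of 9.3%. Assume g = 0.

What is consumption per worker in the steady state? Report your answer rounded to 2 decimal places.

c* = 1.23

Steady state requires s·f(k) = (n + δ)·k, i.e. s·k^α = (n + δ)·k.
Dividing both sides by k: k^(1−α) = s / (n + δ).
k^0.53 = 0.21 / (0.034 + 0.093) = 0.21 / 0.127 = 1.6535
k* = 1.6535^(1/0.53) ≈ 2.5828
y* = (k*)^α = 2.5828^0.47 ≈ 1.5620
c* = (1 − s)·y* = (1 − 0.21) × 1.5620 ≈ 1.2340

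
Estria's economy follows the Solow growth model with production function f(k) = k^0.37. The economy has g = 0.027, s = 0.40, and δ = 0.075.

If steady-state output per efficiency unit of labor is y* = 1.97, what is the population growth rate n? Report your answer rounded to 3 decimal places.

At the steady state, Δk = 0, so s·k^α = (n + g + δ)·k.
Since y* = [s/(n + g + δ)]^(α/(1−α)), we have s/(n + g + δ) = (y*)^((1−α)/α) = 1.97^1.7027 = 3.1724.
Therefore n + g + δ = s / 3.1724 = 0.40 / 3.1724 = 0.1261, so n = 0.1261 − 0.102 = 0.0241.

n ≈ 0.024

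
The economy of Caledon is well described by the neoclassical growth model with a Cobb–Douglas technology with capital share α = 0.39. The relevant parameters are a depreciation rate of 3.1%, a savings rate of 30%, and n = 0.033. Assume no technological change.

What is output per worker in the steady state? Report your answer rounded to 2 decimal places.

y* ≈ 2.69

In steady state, investment equals break-even investment: s·k^α = (n + δ)·k.
Rearranging, k^(1−α) = s / (n + δ).
k^0.61 = 0.30 / (0.033 + 0.031) = 0.30 / 0.064 = 4.6875
k* = 4.6875^(1/0.61) ≈ 12.5865
y* = (k*)^α = 12.5865^0.39 ≈ 2.6851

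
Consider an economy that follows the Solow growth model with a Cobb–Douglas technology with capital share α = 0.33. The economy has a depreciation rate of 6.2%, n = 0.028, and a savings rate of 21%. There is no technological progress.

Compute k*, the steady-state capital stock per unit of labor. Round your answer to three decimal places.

k* = 3.542

At the steady state, Δk = 0, so s·k^α = (n + δ)·k.
Dividing both sides by k: k^(1−α) = s / (n + δ).
k^0.67 = 0.21 / (0.028 + 0.062) = 0.21 / 0.090 = 2.3333
k* = 2.3333^(1/0.67) ≈ 3.5417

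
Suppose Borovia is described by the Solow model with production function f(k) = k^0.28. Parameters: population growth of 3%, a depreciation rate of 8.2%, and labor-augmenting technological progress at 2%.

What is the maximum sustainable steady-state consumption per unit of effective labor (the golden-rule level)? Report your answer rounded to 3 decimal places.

c_gold ≈ 0.965

At the golden rule, f'(k) = n + g + δ, so α·k^(α−1) = n + g + δ and k_gold = (α/(n + g + δ))^(1/(1−α)).
k_gold = (0.28/0.132)^(1/0.72) = 2.1212^1.3889 ≈ 2.8418
c_gold = f(k_gold) − (n + g + δ)·k_gold = 1.3397 − 0.132×2.8418 ≈ 0.9646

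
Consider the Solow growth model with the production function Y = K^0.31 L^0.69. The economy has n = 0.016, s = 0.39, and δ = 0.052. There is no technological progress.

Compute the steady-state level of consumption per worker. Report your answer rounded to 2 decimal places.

Steady state requires s·f(k) = (n + δ)·k, i.e. s·k^α = (n + δ)·k.
Rearranging, k^(1−α) = s / (n + δ).
k^0.69 = 0.39 / (0.016 + 0.052) = 0.39 / 0.068 = 5.7353
k* = 5.7353^(1/0.69) ≈ 12.5706
y* = (k*)^α = 12.5706^0.31 ≈ 2.1918
c* = (1 − s)·y* = (1 − 0.39) × 2.1918 ≈ 1.3370

c* ≈ 1.34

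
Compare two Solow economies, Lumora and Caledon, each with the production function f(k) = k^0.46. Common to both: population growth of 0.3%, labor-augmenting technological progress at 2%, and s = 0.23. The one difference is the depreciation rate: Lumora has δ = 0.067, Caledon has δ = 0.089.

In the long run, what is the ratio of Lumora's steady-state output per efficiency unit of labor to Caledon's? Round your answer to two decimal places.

Steady-state y* = [s/(n + g + δ)]^(α/(1−α)), so the ratio is [ (s_L/(n + g + δ)_L) / (s_C/(n + g + δ)_C) ]^0.8519.
s_L/(n + g + δ)_L = 0.23/0.090 = 2.5556; s_C/(n + g + δ)_C = 0.23/0.112 = 2.0536.
Ratio = (2.5556/2.0536)^0.8519 = 1.2444^0.8519 ≈ 1.2047

ratio ≈ 1.20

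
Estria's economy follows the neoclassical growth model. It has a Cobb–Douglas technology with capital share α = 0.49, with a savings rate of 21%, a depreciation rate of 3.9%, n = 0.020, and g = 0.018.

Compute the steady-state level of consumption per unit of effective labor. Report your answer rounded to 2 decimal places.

Steady state requires s·f(k) = (n + g + δ)·k, i.e. s·k^α = (n + g + δ)·k.
Rearranging, k^(1−α) = s / (n + g + δ).
k^0.51 = 0.21 / (0.020 + 0.018 + 0.039) = 0.21 / 0.077 = 2.7273
k* = 2.7273^(1/0.51) ≈ 7.1512
y* = (k*)^α = 7.1512^0.49 ≈ 2.6221
c* = (1 − s)·y* = (1 − 0.21) × 2.6221 ≈ 2.0715

c* = 2.07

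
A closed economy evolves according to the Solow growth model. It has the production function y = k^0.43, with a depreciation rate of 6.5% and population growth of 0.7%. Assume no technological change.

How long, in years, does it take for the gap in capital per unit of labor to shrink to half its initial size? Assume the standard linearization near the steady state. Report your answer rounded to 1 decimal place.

about 16.9 years

Near the steady state the convergence rate is λ = (1 − α)(n + δ).
λ = (1 − 0.43) × 0.072 = 0.57 × 0.072 = 0.04104
Half-life = ln 2 / λ = 0.6931 / 0.04104 ≈ 16.89 years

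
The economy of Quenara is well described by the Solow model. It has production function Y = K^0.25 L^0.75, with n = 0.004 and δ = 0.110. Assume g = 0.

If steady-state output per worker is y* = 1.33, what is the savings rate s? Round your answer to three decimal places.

s ≈ 0.268

At the steady state, Δk = 0, so s·k^α = (n + δ)·k.
Since y* = [s/(n + δ)]^(α/(1−α)), we have s/(n + δ) = (y*)^((1−α)/α) = 1.33^3 = 2.3526.
Therefore s = 2.3526 × (n + δ) = 2.3526 × 0.114 = 0.2682.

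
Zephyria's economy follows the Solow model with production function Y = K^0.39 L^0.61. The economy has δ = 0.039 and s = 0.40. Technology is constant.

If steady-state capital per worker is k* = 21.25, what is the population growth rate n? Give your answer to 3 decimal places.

n ≈ 0.023

Steady state requires s·f(k) = (n + δ)·k, i.e. s·k^α = (n + δ)·k.
So s / (n + δ) = (k*)^(1−α) = 21.25^0.61 = 6.4519.
Therefore n + δ = s / 6.4519 = 0.40 / 6.4519 = 0.0620, so n = 0.0620 − 0.039 = 0.0230.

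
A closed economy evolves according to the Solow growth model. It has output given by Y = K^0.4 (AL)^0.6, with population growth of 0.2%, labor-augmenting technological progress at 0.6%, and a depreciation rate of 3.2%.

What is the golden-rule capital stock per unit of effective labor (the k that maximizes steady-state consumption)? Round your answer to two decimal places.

k_gold ≈ 46.42

The golden rule sets f'(k) = n + g + δ, i.e. α·k^(α−1) = n + g + δ.
So k^(1−α) = α / (n + g + δ) = 0.4 / 0.040 = 10.0000.
k_gold = 10.0000^(1/0.6) ≈ 46.4159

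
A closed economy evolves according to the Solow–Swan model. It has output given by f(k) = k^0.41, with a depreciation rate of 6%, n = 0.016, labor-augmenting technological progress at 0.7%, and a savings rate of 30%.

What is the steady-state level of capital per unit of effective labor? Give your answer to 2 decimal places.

k* ≈ 8.83

At the steady state, Δk = 0, so s·k^α = (n + g + δ)·k.
Rearranging, k^(1−α) = s / (n + g + δ).
k^0.59 = 0.30 / (0.016 + 0.007 + 0.060) = 0.30 / 0.083 = 3.6145
k* = 3.6145^(1/0.59) ≈ 8.8276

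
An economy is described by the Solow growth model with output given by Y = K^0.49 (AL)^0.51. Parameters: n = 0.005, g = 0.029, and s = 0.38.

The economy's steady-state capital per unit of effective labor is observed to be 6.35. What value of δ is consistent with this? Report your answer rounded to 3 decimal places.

Steady state requires s·f(k) = (n + g + δ)·k, i.e. s·k^α = (n + g + δ)·k.
So s / (n + g + δ) = (k*)^(1−α) = 6.35^0.51 = 2.5669.
Therefore n + g + δ = s / 2.5669 = 0.38 / 2.5669 = 0.1480, so δ = 0.1480 − 0.034 = 0.1140.

δ ≈ 0.114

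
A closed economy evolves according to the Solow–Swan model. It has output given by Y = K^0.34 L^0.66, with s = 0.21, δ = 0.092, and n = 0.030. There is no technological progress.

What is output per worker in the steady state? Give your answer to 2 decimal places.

In steady state, investment equals break-even investment: s·k^α = (n + δ)·k.
Rearranging, k^(1−α) = s / (n + δ).
k^0.66 = 0.21 / (0.030 + 0.092) = 0.21 / 0.122 = 1.7213
k* = 1.7213^(1/0.66) ≈ 2.2770
y* = (k*)^α = 2.2770^0.34 ≈ 1.3228

y* ≈ 1.32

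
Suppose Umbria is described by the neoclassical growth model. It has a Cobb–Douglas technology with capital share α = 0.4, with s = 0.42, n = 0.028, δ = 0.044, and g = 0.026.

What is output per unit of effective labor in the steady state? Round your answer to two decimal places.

At the steady state, Δk = 0, so s·k^α = (n + g + δ)·k.
Rearranging, k^(1−α) = s / (n + g + δ).
k^0.6 = 0.42 / (0.028 + 0.026 + 0.044) = 0.42 / 0.098 = 4.2857
k* = 4.2857^(1/0.6) ≈ 11.3076
y* = (k*)^α = 11.3076^0.4 ≈ 2.6384

y* ≈ 2.64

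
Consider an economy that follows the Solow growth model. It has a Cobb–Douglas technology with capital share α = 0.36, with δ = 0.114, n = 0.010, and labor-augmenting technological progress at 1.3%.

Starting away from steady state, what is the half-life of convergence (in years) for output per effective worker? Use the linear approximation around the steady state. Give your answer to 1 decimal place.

Near the steady state the convergence rate is λ = (1 − α)(n + g + δ).
λ = (1 − 0.36) × 0.137 = 0.64 × 0.137 = 0.08768
Half-life = ln 2 / λ = 0.6931 / 0.08768 ≈ 7.90 years

t_½ ≈ 7.9 years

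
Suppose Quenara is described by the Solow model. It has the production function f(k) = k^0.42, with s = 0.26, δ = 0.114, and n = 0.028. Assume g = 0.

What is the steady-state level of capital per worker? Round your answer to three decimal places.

Steady state requires s·f(k) = (n + δ)·k, i.e. s·k^α = (n + δ)·k.
Dividing both sides by k: k^(1−α) = s / (n + δ).
k^0.58 = 0.26 / (0.028 + 0.114) = 0.26 / 0.142 = 1.8310
k* = 1.8310^(1/0.58) ≈ 2.8373

k* = 2.837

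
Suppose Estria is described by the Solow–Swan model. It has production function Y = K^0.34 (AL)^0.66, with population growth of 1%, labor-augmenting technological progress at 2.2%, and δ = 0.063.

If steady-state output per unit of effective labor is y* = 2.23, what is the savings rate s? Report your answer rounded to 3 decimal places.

At the steady state, Δk = 0, so s·k^α = (n + g + δ)·k.
Since y* = [s/(n + g + δ)]^(α/(1−α)), we have s/(n + g + δ) = (y*)^((1−α)/α) = 2.23^1.9412 = 4.7438.
Therefore s = 4.7438 × (n + g + δ) = 4.7438 × 0.095 = 0.4507.

s ≈ 0.451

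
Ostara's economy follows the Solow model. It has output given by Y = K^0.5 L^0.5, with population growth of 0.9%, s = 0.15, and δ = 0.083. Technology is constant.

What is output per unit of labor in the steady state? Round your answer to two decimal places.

In steady state, investment equals break-even investment: s·k^α = (n + δ)·k.
Dividing both sides by k: k^(1−α) = s / (n + δ).
k^0.5 = 0.15 / (0.009 + 0.083) = 0.15 / 0.092 = 1.6304
k* = 1.6304^(1/0.5) ≈ 2.6582
y* = (k*)^α = 2.6582^0.5 ≈ 1.6304

y* ≈ 1.63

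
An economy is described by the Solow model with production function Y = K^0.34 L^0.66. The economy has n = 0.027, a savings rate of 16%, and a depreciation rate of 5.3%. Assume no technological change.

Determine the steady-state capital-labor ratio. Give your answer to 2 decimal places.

At the steady state, Δk = 0, so s·k^α = (n + δ)·k.
Rearranging, k^(1−α) = s / (n + δ).
k^0.66 = 0.16 / (0.027 + 0.053) = 0.16 / 0.080 = 2.0000
k* = 2.0000^(1/0.66) ≈ 2.8583

k* = 2.86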